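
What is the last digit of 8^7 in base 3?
Using Fermat: 8^{2} ≡ 1 (mod 3). 7 ≡ 1 (mod 2). So 8^{7} ≡ 8^{1} ≡ 2 (mod 3)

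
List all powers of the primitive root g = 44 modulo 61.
44^1, 44^2, ..., 44^{60} mod 61: [44, 45, 28, 12, 40, 52, 31, 22, 53, 14, 6, 20, 26, 46, 11, 57, 7, 3, 10, 13, 23, 36, 59, 34, 32, 5, 37, 42, 18, 60, 17, 16, 33, 49, 21, 9, 30, 39, 8, 47, 55, 41, 35, 15, 50, 4, 54, 58, 51, 48, 38, 25, 2, 27, 29, 56, 24, 19, 43, 1]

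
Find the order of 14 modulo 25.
Powers of 14 mod 25: 14^1≡14, 14^2≡21, 14^3≡19, 14^4≡16, 14^5≡24, 14^6≡11, 14^7≡4, 14^8≡6, 14^9≡9, 14^10≡1. So the order of 14 is 10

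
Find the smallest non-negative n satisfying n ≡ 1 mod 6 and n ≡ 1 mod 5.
M = 6 × 5 = 30. M₁ = 5, y₁ ≡ 5 mod 6. M₂ = 6, y₂ ≡ 1 mod 5. n = 1×5×5 + 1×6×1 ≡ 1 mod 30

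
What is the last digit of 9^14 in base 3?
By repeated squaring mod 3: 9^{1}≡0, 9^{2}≡0, 9^{4}≡0, 9^{8}≡0. Then 9^{14} = 9^{8+4+2} ≡ 0 × 0 × 0 ≡ 0 mod 3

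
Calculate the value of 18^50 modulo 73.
By repeated squaring mod 73: 18^{1}≡18, 18^{2}≡32, 18^{4}≡2, 18^{8}≡4, 18^{16}≡16, 18^{32}≡37. Then 18^{50} = 18^{32+16+2} ≡ 37 × 16 × 32 ≡ 37 mod 73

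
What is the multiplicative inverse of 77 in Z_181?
Since 181 is prime, by Fermat 77^(-1) ≡ 77^{179} ≡ 134 (mod 181). Verify: 77 × 134 = 10318 ≡ 1 (mod 181)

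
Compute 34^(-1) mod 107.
Since 107 is prime, by Fermat 34^(-1) ≡ 34^{105} ≡ 85 mod 107. Verify: 34 × 85 = 2890 ≡ 1 mod 107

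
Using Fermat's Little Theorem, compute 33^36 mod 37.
By Fermat's Little Theorem, 33^{36} ≡ 1 mod 37 since 37 is prime and gcd(33, 37) = 1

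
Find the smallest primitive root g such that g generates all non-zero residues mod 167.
g = 5. For each prime q|166: 5^{83}≡166, 5^{2}≡25, none ≡ 1, so ord_167(5) = 166 and 5 is a primitive root.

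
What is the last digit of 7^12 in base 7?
By repeated squaring mod 7: 7^{1}≡0, 7^{2}≡0, 7^{4}≡0, 7^{8}≡0. Then 7^{12} = 7^{8+4} ≡ 0 × 0 ≡ 0 mod 7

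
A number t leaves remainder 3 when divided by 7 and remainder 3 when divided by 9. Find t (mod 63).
M = 7 × 9 = 63. M₁ = 9, y₁ ≡ 4 (mod 7). M₂ = 7, y₂ ≡ 4 (mod 9). t = 3×9×4 + 3×7×4 ≡ 3 (mod 63)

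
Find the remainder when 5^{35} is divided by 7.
By Fermat: 5^{6} ≡ 1 mod 7. 35 = 5×6 + 5. So 5^{35} ≡ 5^{5} ≡ 3 mod 7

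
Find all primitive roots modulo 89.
There are φ(88) = 40 primitive roots mod 89: {3, 6, 7, 13, 14, 15, 19, 23, 24, 26, 27, 28, 29, 30, 31, 33, 35, 38, 41, 43, 46, 48, 51, 54, 56, 58, 59, 60, 61, 62, 63, 65, 66, 70, 74, 75, 76, 82, 83, 86}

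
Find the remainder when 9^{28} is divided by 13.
By Fermat: 9^{12} ≡ 1 mod 13. 28 = 2×12 + 4. So 9^{28} ≡ 9^{4} ≡ 9 mod 13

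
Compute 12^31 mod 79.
By repeated squaring (mod 79): 12^{1}≡12, 12^{2}≡65, 12^{4}≡38, 12^{8}≡22, 12^{16}≡10. Then 12^{31} = 12^{16+8+4+2+1} ≡ 10 × 22 × 38 × 65 × 12 ≡ 61 (mod 79)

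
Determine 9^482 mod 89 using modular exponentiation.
Using Fermat: 9^{88} ≡ 1 mod 89. 482 ≡ 42 mod 88. So 9^{482} ≡ 9^{42} ≡ 11 mod 89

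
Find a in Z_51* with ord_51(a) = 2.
16 has order 2 mod 51 since 16^{2} ≡ 1 mod 51 and no smaller power works.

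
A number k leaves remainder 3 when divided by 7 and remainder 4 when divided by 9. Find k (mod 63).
M = 7 × 9 = 63. M₁ = 9, y₁ ≡ 4 (mod 7). M₂ = 7, y₂ ≡ 4 (mod 9). k = 3×9×4 + 4×7×4 ≡ 31 (mod 63)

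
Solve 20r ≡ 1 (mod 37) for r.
Since 37 is prime, by Fermat 20^(-1) ≡ 20^{35} ≡ 13 (mod 37). Verify: 20 × 13 = 260 ≡ 1 (mod 37)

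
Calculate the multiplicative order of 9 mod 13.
Powers of 9 mod 13: 9^1≡9, 9^2≡3, 9^3≡1. So the order of 9 is 3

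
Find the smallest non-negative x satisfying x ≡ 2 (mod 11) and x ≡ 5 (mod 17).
M = 11 × 17 = 187. M₁ = 17, y₁ ≡ 2 (mod 11). M₂ = 11, y₂ ≡ 14 (mod 17). x = 2×17×2 + 5×11×14 ≡ 90 (mod 187)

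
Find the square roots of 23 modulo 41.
The square roots of 23 mod 41 are 33 and 8. Verify: 33² = 1089 ≡ 23 mod 41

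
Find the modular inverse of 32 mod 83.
Since 83 is prime, by Fermat 32^(-1) ≡ 32^{81} ≡ 13 mod 83. Verify: 32 × 13 = 416 ≡ 1 mod 83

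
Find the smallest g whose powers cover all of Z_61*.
g = 2. For each prime q|60: 2^{30}≡60, 2^{20}≡47, 2^{12}≡9, none ≡ 1, so ord_61(2) = 60 and 2 is a primitive root.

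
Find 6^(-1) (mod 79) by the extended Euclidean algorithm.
Extended GCD: 6(-13) + 79(1) = 1. So 6^(-1) ≡ -13 ≡ 66 (mod 79). Verify: 6 × 66 = 396 ≡ 1 (mod 79)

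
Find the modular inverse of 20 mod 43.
Since 43 is prime, by Fermat 20^(-1) ≡ 20^{41} ≡ 28 (mod 43). Verify: 20 × 28 = 560 ≡ 1 (mod 43)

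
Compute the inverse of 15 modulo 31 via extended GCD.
Extended GCD: 15(-2) + 31(1) = 1. So 15^(-1) ≡ -2 ≡ 29 mod 31. Verify: 15 × 29 = 435 ≡ 1 mod 31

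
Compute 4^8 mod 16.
By repeated squaring (mod 16): 4^{1}≡4, 4^{2}≡0, 4^{4}≡0, 4^{8}≡0. So 4^{8} ≡ 0 (mod 16)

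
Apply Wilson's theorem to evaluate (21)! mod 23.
(22)! = (21)! × (22) ≡ -1 (mod 23). So (21)! ≡ -1 × (22)^(-1) ≡ (-1)×(-1) = 1 (mod 23)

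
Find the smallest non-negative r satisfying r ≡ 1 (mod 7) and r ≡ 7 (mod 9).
M = 7 × 9 = 63. M₁ = 9, y₁ ≡ 4 (mod 7). M₂ = 7, y₂ ≡ 4 (mod 9). r = 1×9×4 + 7×7×4 ≡ 43 (mod 63)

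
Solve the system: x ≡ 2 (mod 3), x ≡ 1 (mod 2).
M = 3 × 2 = 6. M₁ = 2, y₁ ≡ 2 (mod 3). M₂ = 3, y₂ ≡ 1 (mod 2). x = 2×2×2 + 1×3×1 ≡ 5 (mod 6)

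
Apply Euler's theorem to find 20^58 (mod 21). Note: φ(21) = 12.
By Euler: 20^{12} ≡ 1 (mod 21) since gcd(20, 21) = 1. 58 = 4×12 + 10. So 20^{58} ≡ 20^{10} ≡ 1 (mod 21)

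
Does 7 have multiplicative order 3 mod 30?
Powers of 7 mod 30: 7^1≡7, 7^2≡19, 7^3≡13, 7^4≡1. 7^3≡13≢1, so ord ≠ 3. No, the actual order is 4.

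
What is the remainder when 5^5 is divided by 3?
Using Fermat: 5^{2} ≡ 1 mod 3. 5 ≡ 1 mod 2. So 5^{5} ≡ 5^{1} ≡ 2 mod 3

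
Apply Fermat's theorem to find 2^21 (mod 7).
By Fermat: 2^{6} ≡ 1 (mod 7). 21 = 3×6 + 3. So 2^{21} ≡ 2^{3} ≡ 1 (mod 7)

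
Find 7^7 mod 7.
By repeated squaring mod 7: 7^{1}≡0, 7^{2}≡0, 7^{4}≡0. Then 7^{7} = 7^{4+2+1} ≡ 0 × 0 × 0 ≡ 0 mod 7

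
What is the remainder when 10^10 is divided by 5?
By repeated squaring mod 5: 10^{1}≡0, 10^{2}≡0, 10^{4}≡0, 10^{8}≡0. Then 10^{10} = 10^{8+2} ≡ 0 × 0 ≡ 0 mod 5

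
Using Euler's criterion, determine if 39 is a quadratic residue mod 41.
By Euler's criterion: 39^{20} ≡ 1 (mod 41). Since this equals 1, 39 is a QR.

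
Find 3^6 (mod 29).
By repeated squaring (mod 29): 3^{1}≡3, 3^{2}≡9, 3^{4}≡23. Then 3^{6} = 3^{4+2} ≡ 23 × 9 ≡ 4 (mod 29)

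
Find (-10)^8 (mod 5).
By repeated squaring (mod 5): (-10)^{1}≡0, (-10)^{2}≡0, (-10)^{4}≡0, (-10)^{8}≡0. So (-10)^{8} ≡ 0 (mod 5)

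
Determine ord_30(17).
Powers of 17 mod 30: 17^1≡17, 17^2≡19, 17^3≡23, 17^4≡1. So the order of 17 is 4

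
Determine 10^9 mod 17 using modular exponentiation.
By repeated squaring mod 17: 10^{1}≡10, 10^{2}≡15, 10^{4}≡4, 10^{8}≡16. Then 10^{9} = 10^{8+1} ≡ 16 × 10 ≡ 7 mod 17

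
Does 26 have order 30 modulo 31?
26^{6} ≡ 1 mod 31 and 6 < 30, so ord_31(26) = 6 ≠ 30 and 26 is not a primitive root.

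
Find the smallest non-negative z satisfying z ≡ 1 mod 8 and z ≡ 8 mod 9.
M = 8 × 9 = 72. M₁ = 9, y₁ ≡ 1 mod 8. M₂ = 8, y₂ ≡ 8 mod 9. z = 1×9×1 + 8×8×8 ≡ 17 mod 72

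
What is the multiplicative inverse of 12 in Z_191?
Since 191 is prime, by Fermat 12^(-1) ≡ 12^{189} ≡ 16 (mod 191). Verify: 12 × 16 = 192 ≡ 1 (mod 191)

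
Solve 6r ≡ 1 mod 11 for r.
Since 11 is prime, by Fermat 6^(-1) ≡ 6^{9} ≡ 2 mod 11. Verify: 6 × 2 = 12 ≡ 1 mod 11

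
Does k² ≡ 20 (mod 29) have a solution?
By Euler's criterion: 20^{14} ≡ 1 (mod 29). Since this equals 1, 20 is a QR.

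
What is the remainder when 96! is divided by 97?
By Wilson's theorem, (96)! ≡ -1 ≡ 96 mod 97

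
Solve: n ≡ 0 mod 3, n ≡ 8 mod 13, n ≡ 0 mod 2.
M = 3 × 13 × 2 = 78. M₁ = 26, y₁ ≡ 2 mod 3. M₂ = 6, y₂ ≡ 11 mod 13. M₃ = 39, y₃ ≡ 1 mod 2. n = 0×26×2 + 8×6×11 + 0×39×1 ≡ 60 mod 78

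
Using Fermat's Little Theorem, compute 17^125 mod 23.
By Fermat: 17^{22} ≡ 1 (mod 23). 125 = 5×22 + 15. So 17^{125} ≡ 17^{15} ≡ 15 (mod 23)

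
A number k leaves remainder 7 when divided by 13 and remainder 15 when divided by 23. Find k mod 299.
M = 13 × 23 = 299. M₁ = 23, y₁ ≡ 4 mod 13. M₂ = 13, y₂ ≡ 16 mod 23. k = 7×23×4 + 15×13×16 ≡ 176 mod 299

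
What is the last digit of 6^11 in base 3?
By repeated squaring (mod 3): 6^{1}≡0, 6^{2}≡0, 6^{4}≡0, 6^{8}≡0. Then 6^{11} = 6^{8+2+1} ≡ 0 × 0 × 0 ≡ 0 (mod 3)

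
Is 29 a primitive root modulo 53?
29^{26} ≡ 1 (mod 53) and 26 < 52, so ord_53(29) = 26 ≠ 52 and 29 is not a primitive root.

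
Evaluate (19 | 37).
(19/37) = 19^{18} mod 37 = -1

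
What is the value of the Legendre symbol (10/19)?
(10/19) = 10^{9} mod 19 = -1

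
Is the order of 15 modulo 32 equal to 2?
Powers of 15 mod 32: 15^1≡15, 15^2≡1. First k with 15^k≡1 is k=2. Yes, ord_32(15) = 2.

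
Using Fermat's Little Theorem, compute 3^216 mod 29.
By Fermat: 3^{28} ≡ 1 mod 29. 216 ≡ 20 mod 28. So 3^{216} ≡ 3^{20} ≡ 25 mod 29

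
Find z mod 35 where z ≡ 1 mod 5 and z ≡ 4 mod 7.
M = 5 × 7 = 35. M₁ = 7, y₁ ≡ 3 mod 5. M₂ = 5, y₂ ≡ 3 mod 7. z = 1×7×3 + 4×5×3 ≡ 11 mod 35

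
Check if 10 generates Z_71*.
10^{35} ≡ 1 (mod 71) and 35 < 70, so ord_71(10) = 35 ≠ 70 and 10 is not a primitive root.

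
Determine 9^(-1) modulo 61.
Since 61 is prime, by Fermat 9^(-1) ≡ 9^{59} ≡ 34 (mod 61). Verify: 9 × 34 = 306 ≡ 1 (mod 61)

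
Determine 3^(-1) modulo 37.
Since 37 is prime, by Fermat 3^(-1) ≡ 3^{35} ≡ 25 mod 37. Verify: 3 × 25 = 75 ≡ 1 mod 37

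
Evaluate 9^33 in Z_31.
Using Fermat: 9^{30} ≡ 1 mod 31. 33 ≡ 3 mod 30. So 9^{33} ≡ 9^{3} ≡ 16 mod 31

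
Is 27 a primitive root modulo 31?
27^{10} ≡ 1 (mod 31) and 10 < 30, so ord_31(27) = 10 ≠ 30 and 27 is not a primitive root.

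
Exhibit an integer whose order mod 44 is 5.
5 has order 5 mod 44 since 5^{5} ≡ 1 mod 44 and no smaller power works.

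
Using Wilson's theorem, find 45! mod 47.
(46)! = (45)! × (46) ≡ -1 (mod 47). So (45)! ≡ -1 × (46)^(-1) ≡ (-1)×(-1) = 1 (mod 47)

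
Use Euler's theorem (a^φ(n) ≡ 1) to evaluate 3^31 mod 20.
By Euler: 3^{8} ≡ 1 mod 20 since gcd(3, 20) = 1. 31 = 3×8 + 7. So 3^{31} ≡ 3^{7} ≡ 7 mod 20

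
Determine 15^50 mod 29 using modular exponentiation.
Using Fermat: 15^{28} ≡ 1 (mod 29). 50 ≡ 22 (mod 28). So 15^{50} ≡ 15^{22} ≡ 6 (mod 29)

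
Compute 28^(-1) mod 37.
Since 37 is prime, by Fermat 28^(-1) ≡ 28^{35} ≡ 4 mod 37. Verify: 28 × 4 = 112 ≡ 1 mod 37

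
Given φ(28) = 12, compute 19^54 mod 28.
By Euler: 19^{12} ≡ 1 (mod 28) since gcd(19, 28) = 1. 54 = 4×12 + 6. So 19^{54} ≡ 19^{6} ≡ 1 (mod 28)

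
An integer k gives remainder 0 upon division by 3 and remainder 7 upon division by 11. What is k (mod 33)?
M = 3 × 11 = 33. M₁ = 11, y₁ ≡ 2 (mod 3). M₂ = 3, y₂ ≡ 4 (mod 11). k = 0×11×2 + 7×3×4 ≡ 18 (mod 33)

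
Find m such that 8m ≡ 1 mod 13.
Since 13 is prime, by Fermat 8^(-1) ≡ 8^{11} ≡ 5 mod 13. Verify: 8 × 5 = 40 ≡ 1 mod 13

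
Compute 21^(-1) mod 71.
Since 71 is prime, by Fermat 21^(-1) ≡ 21^{69} ≡ 44 mod 71. Verify: 21 × 44 = 924 ≡ 1 mod 71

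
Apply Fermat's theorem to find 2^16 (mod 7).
By Fermat: 2^{6} ≡ 1 (mod 7). 16 = 2×6 + 4. So 2^{16} ≡ 2^{4} ≡ 2 (mod 7)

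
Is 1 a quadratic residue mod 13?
By Euler's criterion: 1^{6} ≡ 1 (mod 13). Since this equals 1, 1 is a QR.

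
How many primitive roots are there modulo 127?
A prime p has φ(p-1) primitive roots; here φ(126) = 36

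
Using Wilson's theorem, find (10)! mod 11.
By Wilson's theorem, (10)! ≡ -1 ≡ 10 mod 11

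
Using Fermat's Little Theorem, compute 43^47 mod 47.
By Fermat: 43^{46} ≡ 1 (mod 47). So 43^{47} = 43^{46} · 43^{1} ≡ 43^{1} ≡ 43 (mod 47)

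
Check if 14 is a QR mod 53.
By Euler's criterion: 14^{26} ≡ 52 (mod 53). Since this equals -1 (≡ 52), 14 is not a QR.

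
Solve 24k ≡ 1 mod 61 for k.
Since 61 is prime, by Fermat 24^(-1) ≡ 24^{59} ≡ 28 mod 61. Verify: 24 × 28 = 672 ≡ 1 mod 61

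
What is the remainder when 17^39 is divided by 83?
By repeated squaring (mod 83): 17^{1}≡17, 17^{2}≡40, 17^{4}≡23, 17^{8}≡31, 17^{16}≡48, 17^{32}≡63. Then 17^{39} = 17^{32+4+2+1} ≡ 63 × 23 × 40 × 17 ≡ 27 (mod 83)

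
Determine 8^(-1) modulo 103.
Since 103 is prime, by Fermat 8^(-1) ≡ 8^{101} ≡ 13 (mod 103). Verify: 8 × 13 = 104 ≡ 1 (mod 103)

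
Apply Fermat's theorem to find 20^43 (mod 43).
By Fermat: 20^{42} ≡ 1 (mod 43). So 20^{43} = 20^{42} · 20^{1} ≡ 20^{1} ≡ 20 (mod 43)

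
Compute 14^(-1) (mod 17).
Since 17 is prime, by Fermat 14^(-1) ≡ 14^{15} ≡ 11 (mod 17). Verify: 14 × 11 = 154 ≡ 1 (mod 17)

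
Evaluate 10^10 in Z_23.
By repeated squaring mod 23: 10^{1}≡10, 10^{2}≡8, 10^{4}≡18, 10^{8}≡2. Then 10^{10} = 10^{8+2} ≡ 2 × 8 ≡ 16 mod 23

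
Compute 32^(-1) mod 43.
Since 43 is prime, by Fermat 32^(-1) ≡ 32^{41} ≡ 39 mod 43. Verify: 32 × 39 = 1248 ≡ 1 mod 43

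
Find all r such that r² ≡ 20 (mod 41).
The square roots of 20 mod 41 are 26 and 15. Verify: 26² = 676 ≡ 20 (mod 41)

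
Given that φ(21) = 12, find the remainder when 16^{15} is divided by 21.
By Euler: 16^{12} ≡ 1 (mod 21) since gcd(16, 21) = 1. 15 = 1×12 + 3. So 16^{15} ≡ 16^{3} ≡ 1 (mod 21)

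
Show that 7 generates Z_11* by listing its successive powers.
7^1, 7^2, ..., 7^{10} mod 11: [7, 5, 2, 3, 10, 4, 6, 9, 8, 1]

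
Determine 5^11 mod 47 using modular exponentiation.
By repeated squaring mod 47: 5^{1}≡5, 5^{2}≡25, 5^{4}≡14, 5^{8}≡8. Then 5^{11} = 5^{8+2+1} ≡ 8 × 25 × 5 ≡ 13 mod 47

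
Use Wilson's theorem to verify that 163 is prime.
(162)! mod 163 = 162. Since this equals -1 mod 163, Wilson confirms 163 is prime.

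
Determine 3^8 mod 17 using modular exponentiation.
By repeated squaring mod 17: 3^{1}≡3, 3^{2}≡9, 3^{4}≡13, 3^{8}≡16. So 3^{8} ≡ 16 mod 17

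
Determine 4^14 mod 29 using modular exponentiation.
By repeated squaring mod 29: 4^{1}≡4, 4^{2}≡16, 4^{4}≡24, 4^{8}≡25. Then 4^{14} = 4^{8+4+2} ≡ 25 × 24 × 16 ≡ 1 mod 29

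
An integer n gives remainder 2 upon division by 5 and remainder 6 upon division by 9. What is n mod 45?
M = 5 × 9 = 45. M₁ = 9, y₁ ≡ 4 mod 5. M₂ = 5, y₂ ≡ 2 mod 9. n = 2×9×4 + 6×5×2 ≡ 42 mod 45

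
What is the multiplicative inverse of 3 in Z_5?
Since 5 is prime, by Fermat 3^(-1) ≡ 3^{3} ≡ 2 (mod 5). Verify: 3 × 2 = 6 ≡ 1 (mod 5)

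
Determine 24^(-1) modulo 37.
Since 37 is prime, by Fermat 24^(-1) ≡ 24^{35} ≡ 17 mod 37. Verify: 24 × 17 = 408 ≡ 1 mod 37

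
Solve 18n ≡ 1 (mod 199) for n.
Since 199 is prime, by Fermat 18^(-1) ≡ 18^{197} ≡ 188 (mod 199). Verify: 18 × 188 = 3384 ≡ 1 (mod 199)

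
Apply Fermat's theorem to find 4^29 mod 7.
By Fermat: 4^{6} ≡ 1 mod 7. 29 = 4×6 + 5. So 4^{29} ≡ 4^{5} ≡ 2 mod 7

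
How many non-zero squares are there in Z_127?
For prime 127, there are (p-1)/2 = (127-1)/2 = 63 quadratic residues (excluding 0).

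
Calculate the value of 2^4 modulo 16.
2^{4} = 16 ≡ 0 (mod 16)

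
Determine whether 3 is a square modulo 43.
By Euler's criterion: 3^{21} ≡ 42 mod 43. Since this equals -1 (≡ 42), 3 is not a QR.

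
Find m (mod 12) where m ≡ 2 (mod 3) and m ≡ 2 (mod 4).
M = 3 × 4 = 12. M₁ = 4, y₁ ≡ 1 (mod 3). M₂ = 3, y₂ ≡ 3 (mod 4). m = 2×4×1 + 2×3×3 ≡ 2 (mod 12)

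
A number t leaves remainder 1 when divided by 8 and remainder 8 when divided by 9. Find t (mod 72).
M = 8 × 9 = 72. M₁ = 9, y₁ ≡ 1 (mod 8). M₂ = 8, y₂ ≡ 8 (mod 9). t = 1×9×1 + 8×8×8 ≡ 17 (mod 72)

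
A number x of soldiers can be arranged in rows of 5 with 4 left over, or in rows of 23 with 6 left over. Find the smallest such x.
M = 5 × 23 = 115. M₁ = 23, y₁ ≡ 2 (mod 5). M₂ = 5, y₂ ≡ 14 (mod 23). x = 4×23×2 + 6×5×14 ≡ 29 (mod 115)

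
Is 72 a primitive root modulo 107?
ord_107(72) divides 106. For each prime q|106: 72^{53}≡106, 72^{2}≡48, none ≡ 1. So 72 has order 106 and is a primitive root mod 107.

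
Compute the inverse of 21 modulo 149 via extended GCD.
Extended GCD: 21(71) + 149(-10) = 1. So 21^(-1) ≡ 71 (mod 149). Verify: 21 × 71 = 1491 ≡ 1 (mod 149)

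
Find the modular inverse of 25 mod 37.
Since 37 is prime, by Fermat 25^(-1) ≡ 25^{35} ≡ 3 (mod 37). Verify: 25 × 3 = 75 ≡ 1 (mod 37)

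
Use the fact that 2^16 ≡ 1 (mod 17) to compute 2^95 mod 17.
By Fermat: 2^{16} ≡ 1 (mod 17). 95 = 5×16 + 15. So 2^{95} ≡ 2^{15} ≡ 9 (mod 17)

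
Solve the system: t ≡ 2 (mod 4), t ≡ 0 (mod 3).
M = 4 × 3 = 12. M₁ = 3, y₁ ≡ 3 (mod 4). M₂ = 4, y₂ ≡ 1 (mod 3). t = 2×3×3 + 0×4×1 ≡ 6 (mod 12)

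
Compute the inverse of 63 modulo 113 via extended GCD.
Extended GCD: 63(-52) + 113(29) = 1. So 63^(-1) ≡ -52 ≡ 61 mod 113. Verify: 63 × 61 = 3843 ≡ 1 mod 113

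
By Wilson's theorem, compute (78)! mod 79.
By Wilson's theorem, (78)! ≡ -1 ≡ 78 mod 79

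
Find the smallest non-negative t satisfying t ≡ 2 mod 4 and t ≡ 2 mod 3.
M = 4 × 3 = 12. M₁ = 3, y₁ ≡ 3 mod 4. M₂ = 4, y₂ ≡ 1 mod 3. t = 2×3×3 + 2×4×1 ≡ 2 mod 12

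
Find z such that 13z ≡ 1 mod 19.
Since 19 is prime, by Fermat 13^(-1) ≡ 13^{17} ≡ 3 mod 19. Verify: 13 × 3 = 39 ≡ 1 mod 19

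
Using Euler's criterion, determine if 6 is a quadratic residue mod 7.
By Euler's criterion: 6^{3} ≡ 6 mod 7. Since this equals -1 (≡ 6), 6 is not a QR.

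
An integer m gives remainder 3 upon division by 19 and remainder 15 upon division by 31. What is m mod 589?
M = 19 × 31 = 589. M₁ = 31, y₁ ≡ 8 mod 19. M₂ = 19, y₂ ≡ 18 mod 31. m = 3×31×8 + 15×19×18 ≡ 573 mod 589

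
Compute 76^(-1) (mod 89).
Since 89 is prime, by Fermat 76^(-1) ≡ 76^{87} ≡ 41 (mod 89). Verify: 76 × 41 = 3116 ≡ 1 (mod 89)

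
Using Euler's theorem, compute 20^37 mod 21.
By Euler: 20^{12} ≡ 1 (mod 21) since gcd(20, 21) = 1. 37 = 3×12 + 1. So 20^{37} ≡ 20^{1} ≡ 20 (mod 21)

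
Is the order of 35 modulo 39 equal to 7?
Powers of 35 mod 39: 35^1≡35, 35^2≡16, 35^3≡14, 35^4≡22, 35^5≡29, 35^6≡1. Already 35^6≡1, so the order is 6 < 7. No, the actual order is 6.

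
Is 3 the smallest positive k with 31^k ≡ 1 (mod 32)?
Powers of 31 mod 32: 31^1≡31, 31^2≡1. Already 31^2≡1, so the order is 2 < 3. No, the actual order is 2.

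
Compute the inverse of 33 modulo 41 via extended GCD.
Extended GCD: 33(5) + 41(-4) = 1. So 33^(-1) ≡ 5 (mod 41). Verify: 33 × 5 = 165 ≡ 1 (mod 41)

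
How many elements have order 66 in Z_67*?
There are φ(67-1) = φ(66) = 20 primitive roots modulo 67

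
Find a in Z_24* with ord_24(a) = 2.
5 has order 2 mod 24 since 5^{2} ≡ 1 (mod 24) and no smaller power works.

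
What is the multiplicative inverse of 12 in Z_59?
Since 59 is prime, by Fermat 12^(-1) ≡ 12^{57} ≡ 5 (mod 59). Verify: 12 × 5 = 60 ≡ 1 (mod 59)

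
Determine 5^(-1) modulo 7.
Since 7 is prime, by Fermat 5^(-1) ≡ 5^{5} ≡ 3 mod 7. Verify: 5 × 3 = 15 ≡ 1 mod 7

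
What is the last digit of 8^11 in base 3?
Using Fermat: 8^{2} ≡ 1 mod 3. 11 ≡ 1 mod 2. So 8^{11} ≡ 8^{1} ≡ 2 mod 3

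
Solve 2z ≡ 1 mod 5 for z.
Since 5 is prime, by Fermat 2^(-1) ≡ 2^{3} ≡ 3 mod 5. Verify: 2 × 3 = 6 ≡ 1 mod 5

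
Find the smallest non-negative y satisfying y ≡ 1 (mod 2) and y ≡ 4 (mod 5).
M = 2 × 5 = 10. M₁ = 5, y₁ ≡ 1 (mod 2). M₂ = 2, y₂ ≡ 3 (mod 5). y = 1×5×1 + 4×2×3 ≡ 9 (mod 10)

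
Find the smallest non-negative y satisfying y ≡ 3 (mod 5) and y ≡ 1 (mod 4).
M = 5 × 4 = 20. M₁ = 4, y₁ ≡ 4 (mod 5). M₂ = 5, y₂ ≡ 1 (mod 4). y = 3×4×4 + 1×5×1 ≡ 13 (mod 20)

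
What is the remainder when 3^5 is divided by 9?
By repeated squaring (mod 9): 3^{1}≡3, 3^{2}≡0, 3^{4}≡0. Then 3^{5} = 3^{4+1} ≡ 0 × 3 ≡ 0 (mod 9)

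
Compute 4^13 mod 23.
By repeated squaring (mod 23): 4^{1}≡4, 4^{2}≡16, 4^{4}≡3, 4^{8}≡9. Then 4^{13} = 4^{8+4+1} ≡ 9 × 3 × 4 ≡ 16 (mod 23)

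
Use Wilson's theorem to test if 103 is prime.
(102)! mod 103 = 102. Since 102 ≡ -1 (mod 103), 103 is prime.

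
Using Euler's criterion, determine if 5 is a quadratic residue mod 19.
By Euler's criterion: 5^{9} ≡ 1 mod 19. Since this equals 1, 5 is a QR.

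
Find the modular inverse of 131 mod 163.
Since 163 is prime, by Fermat 131^(-1) ≡ 131^{161} ≡ 56 mod 163. Verify: 131 × 56 = 7336 ≡ 1 mod 163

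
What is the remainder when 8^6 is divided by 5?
Using Fermat: 8^{4} ≡ 1 (mod 5). 6 ≡ 2 (mod 4). So 8^{6} ≡ 8^{2} ≡ 4 (mod 5)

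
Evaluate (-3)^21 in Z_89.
By repeated squaring mod 89: (-3)^{1}≡86, (-3)^{2}≡9, (-3)^{4}≡81, (-3)^{8}≡64, (-3)^{16}≡2. Then (-3)^{21} = (-3)^{16+4+1} ≡ 2 × 81 × 86 ≡ 48 mod 89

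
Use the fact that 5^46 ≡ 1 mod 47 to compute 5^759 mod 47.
By Fermat: 5^{46} ≡ 1 mod 47. 759 ≡ 23 mod 46. So 5^{759} ≡ 5^{23} ≡ 46 mod 47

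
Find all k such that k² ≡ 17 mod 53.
The square roots of 17 mod 53 are 21 and 32. Verify: 21² = 441 ≡ 17 mod 53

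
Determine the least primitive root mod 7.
g = 3. For each prime q|6: 3^{3}≡6, 3^{2}≡2, none ≡ 1, so ord_7(3) = 6 and 3 is a primitive root.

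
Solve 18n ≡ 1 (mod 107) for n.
Since 107 is prime, by Fermat 18^(-1) ≡ 18^{105} ≡ 6 (mod 107). Verify: 18 × 6 = 108 ≡ 1 (mod 107)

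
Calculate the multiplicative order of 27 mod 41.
Powers of 27 mod 41: 27^1≡27, 27^2≡32, 27^3≡3, 27^4≡40, 27^5≡14, 27^6≡9, 27^7≡38, 27^8≡1. Order = 8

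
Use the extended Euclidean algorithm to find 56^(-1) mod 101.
Extended GCD: 56(-9) + 101(5) = 1. So 56^(-1) ≡ -9 ≡ 92 mod 101. Verify: 56 × 92 = 5152 ≡ 1 mod 101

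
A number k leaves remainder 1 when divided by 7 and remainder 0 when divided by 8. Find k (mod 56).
M = 7 × 8 = 56. M₁ = 8, y₁ ≡ 1 (mod 7). M₂ = 7, y₂ ≡ 7 (mod 8). k = 1×8×1 + 0×7×7 ≡ 8 (mod 56)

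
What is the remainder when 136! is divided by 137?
By Wilson's theorem, (136)! ≡ -1 ≡ 136 (mod 137)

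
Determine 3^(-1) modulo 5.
Since 5 is prime, by Fermat 3^(-1) ≡ 3^{3} ≡ 2 (mod 5). Verify: 3 × 2 = 6 ≡ 1 (mod 5)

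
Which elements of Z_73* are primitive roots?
There are φ(72) = 24 primitive roots mod 73: {5, 11, 13, 14, 15, 20, 26, 28, 29, 31, 33, 34, 39, 40, 42, 44, 45, 47, 53, 58, 59, 60, 62, 68}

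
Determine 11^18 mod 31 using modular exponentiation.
By repeated squaring (mod 31): 11^{1}≡11, 11^{2}≡28, 11^{4}≡9, 11^{8}≡19, 11^{16}≡20. Then 11^{18} = 11^{16+2} ≡ 20 × 28 ≡ 2 (mod 31)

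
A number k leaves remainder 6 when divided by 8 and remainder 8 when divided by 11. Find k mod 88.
M = 8 × 11 = 88. M₁ = 11, y₁ ≡ 3 mod 8. M₂ = 8, y₂ ≡ 7 mod 11. k = 6×11×3 + 8×8×7 ≡ 30 mod 88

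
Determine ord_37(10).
Powers of 10 mod 37: 10^1≡10, 10^2≡26, 10^3≡1. So the order of 10 is 3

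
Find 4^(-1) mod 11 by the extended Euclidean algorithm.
Extended GCD: 4(3) + 11(-1) = 1. So 4^(-1) ≡ 3 mod 11. Verify: 4 × 3 = 12 ≡ 1 mod 11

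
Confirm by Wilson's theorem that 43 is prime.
(42)! mod 43 = 42. Since this equals -1 mod 43, Wilson confirms 43 is prime.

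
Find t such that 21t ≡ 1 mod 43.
Since 43 is prime, by Fermat 21^(-1) ≡ 21^{41} ≡ 41 mod 43. Verify: 21 × 41 = 861 ≡ 1 mod 43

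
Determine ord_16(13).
Powers of 13 mod 16: 13^1≡13, 13^2≡9, 13^3≡5, 13^4≡1. So the order of 13 is 4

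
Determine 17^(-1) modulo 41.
Since 41 is prime, by Fermat 17^(-1) ≡ 17^{39} ≡ 29 (mod 41). Verify: 17 × 29 = 493 ≡ 1 (mod 41)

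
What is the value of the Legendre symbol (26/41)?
(26/41) = 26^{20} mod 41 = -1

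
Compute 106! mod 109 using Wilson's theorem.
(108)! = (106)! × (107) × (108) ≡ -1 mod 109. So (106)! ≡ -1 × [(108)(107)]^(-1) ≡ 54 mod 109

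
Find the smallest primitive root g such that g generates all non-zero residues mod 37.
g = 2. Powers: [2, 4, 8, 16, 32, 27, 17, ...] generates all 36 non-zero residues.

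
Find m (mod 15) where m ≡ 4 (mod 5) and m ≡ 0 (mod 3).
M = 5 × 3 = 15. M₁ = 3, y₁ ≡ 2 (mod 5). M₂ = 5, y₂ ≡ 2 (mod 3). m = 4×3×2 + 0×5×2 ≡ 9 (mod 15)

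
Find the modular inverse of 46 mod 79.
Since 79 is prime, by Fermat 46^(-1) ≡ 46^{77} ≡ 67 (mod 79). Verify: 46 × 67 = 3082 ≡ 1 (mod 79)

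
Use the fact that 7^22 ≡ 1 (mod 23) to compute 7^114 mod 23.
By Fermat: 7^{22} ≡ 1 (mod 23). 114 = 5×22 + 4. So 7^{114} ≡ 7^{4} ≡ 9 (mod 23)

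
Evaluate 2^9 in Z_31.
By repeated squaring mod 31: 2^{1}≡2, 2^{2}≡4, 2^{4}≡16, 2^{8}≡8. Then 2^{9} = 2^{8+1} ≡ 8 × 2 ≡ 16 mod 31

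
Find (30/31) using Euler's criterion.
(30/31) = 30^{15} mod 31 = -1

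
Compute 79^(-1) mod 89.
Since 89 is prime, by Fermat 79^(-1) ≡ 79^{87} ≡ 80 mod 89. Verify: 79 × 80 = 6320 ≡ 1 mod 89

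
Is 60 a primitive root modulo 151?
60^{50} ≡ 1 mod 151 and 50 < 150, so ord_151(60) = 50 ≠ 150 and 60 is not a primitive root.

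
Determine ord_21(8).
Powers of 8 mod 21: 8^1≡8, 8^2≡1. ord_21(8) = 2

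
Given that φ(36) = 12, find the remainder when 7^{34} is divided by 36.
By Euler: 7^{12} ≡ 1 (mod 36) since gcd(7, 36) = 1. 34 = 2×12 + 10. So 7^{34} ≡ 7^{10} ≡ 25 (mod 36)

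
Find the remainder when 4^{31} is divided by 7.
By Fermat: 4^{6} ≡ 1 (mod 7). 31 = 5×6 + 1. So 4^{31} ≡ 4^{1} ≡ 4 (mod 7)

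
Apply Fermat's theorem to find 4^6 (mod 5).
By Fermat: 4^{4} ≡ 1 (mod 5). So 4^{6} = 4^{4} · 4^{2} ≡ 4^{2} ≡ 1 (mod 5)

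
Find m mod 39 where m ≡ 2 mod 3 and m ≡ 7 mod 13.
M = 3 × 13 = 39. M₁ = 13, y₁ ≡ 1 mod 3. M₂ = 3, y₂ ≡ 9 mod 13. m = 2×13×1 + 7×3×9 ≡ 20 mod 39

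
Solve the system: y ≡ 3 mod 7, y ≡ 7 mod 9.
M = 7 × 9 = 63. M₁ = 9, y₁ ≡ 4 mod 7. M₂ = 7, y₂ ≡ 4 mod 9. y = 3×9×4 + 7×7×4 ≡ 52 mod 63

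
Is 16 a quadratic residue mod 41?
By Euler's criterion: 16^{20} ≡ 1 (mod 41). Since this equals 1, 16 is a QR.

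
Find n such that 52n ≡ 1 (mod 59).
Since 59 is prime, by Fermat 52^(-1) ≡ 52^{57} ≡ 42 (mod 59). Verify: 52 × 42 = 2184 ≡ 1 (mod 59)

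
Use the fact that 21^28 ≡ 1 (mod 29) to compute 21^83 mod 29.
By Fermat: 21^{28} ≡ 1 (mod 29). 83 = 2×28 + 27. So 21^{83} ≡ 21^{27} ≡ 18 (mod 29)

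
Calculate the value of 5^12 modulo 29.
By repeated squaring mod 29: 5^{1}≡5, 5^{2}≡25, 5^{4}≡16, 5^{8}≡24. Then 5^{12} = 5^{8+4} ≡ 24 × 16 ≡ 7 mod 29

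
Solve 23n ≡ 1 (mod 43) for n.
Since 43 is prime, by Fermat 23^(-1) ≡ 23^{41} ≡ 15 (mod 43). Verify: 23 × 15 = 345 ≡ 1 (mod 43)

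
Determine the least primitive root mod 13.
g = 2. For each prime q|12: 2^{6}≡12, 2^{4}≡3, none ≡ 1, so ord_13(2) = 12 and 2 is a primitive root.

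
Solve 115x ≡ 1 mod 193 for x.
Since 193 is prime, by Fermat 115^(-1) ≡ 115^{191} ≡ 47 mod 193. Verify: 115 × 47 = 5405 ≡ 1 mod 193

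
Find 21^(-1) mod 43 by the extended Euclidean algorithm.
Extended GCD: 21(-2) + 43(1) = 1. So 21^(-1) ≡ -2 ≡ 41 mod 43. Verify: 21 × 41 = 861 ≡ 1 mod 43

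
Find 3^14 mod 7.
Using Fermat: 3^{6} ≡ 1 mod 7. 14 ≡ 2 mod 6. So 3^{14} ≡ 3^{2} ≡ 2 mod 7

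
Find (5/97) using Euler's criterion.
(5/97) = 5^{48} mod 97 = -1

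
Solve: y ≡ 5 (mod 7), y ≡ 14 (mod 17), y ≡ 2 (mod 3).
M = 7 × 17 × 3 = 357. M₁ = 51, y₁ ≡ 4 (mod 7). M₂ = 21, y₂ ≡ 13 (mod 17). M₃ = 119, y₃ ≡ 2 (mod 3). y = 5×51×4 + 14×21×13 + 2×119×2 ≡ 320 (mod 357)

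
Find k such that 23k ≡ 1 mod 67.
Since 67 is prime, by Fermat 23^(-1) ≡ 23^{65} ≡ 35 mod 67. Verify: 23 × 35 = 805 ≡ 1 mod 67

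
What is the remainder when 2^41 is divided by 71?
By repeated squaring mod 71: 2^{1}≡2, 2^{2}≡4, 2^{4}≡16, 2^{8}≡43, 2^{16}≡3, 2^{32}≡9. Then 2^{41} = 2^{32+8+1} ≡ 9 × 43 × 2 ≡ 64 mod 71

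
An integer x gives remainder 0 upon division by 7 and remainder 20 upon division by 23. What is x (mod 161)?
M = 7 × 23 = 161. M₁ = 23, y₁ ≡ 4 (mod 7). M₂ = 7, y₂ ≡ 10 (mod 23). x = 0×23×4 + 20×7×10 ≡ 112 (mod 161)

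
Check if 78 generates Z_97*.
78^{32} ≡ 1 (mod 97) and 32 < 96, so ord_97(78) = 32 ≠ 96 and 78 is not a primitive root.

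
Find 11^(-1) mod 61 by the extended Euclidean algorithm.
Extended GCD: 11(-11) + 61(2) = 1. So 11^(-1) ≡ -11 ≡ 50 mod 61. Verify: 11 × 50 = 550 ≡ 1 mod 61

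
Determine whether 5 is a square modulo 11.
By Euler's criterion: 5^{5} ≡ 1 mod 11. Since this equals 1, 5 is a QR.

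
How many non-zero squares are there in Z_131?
Exactly half the non-zero residues mod a prime are QRs: (131-1)/2 = 65.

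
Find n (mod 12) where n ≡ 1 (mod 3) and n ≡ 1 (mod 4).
M = 3 × 4 = 12. M₁ = 4, y₁ ≡ 1 (mod 3). M₂ = 3, y₂ ≡ 3 (mod 4). n = 1×4×1 + 1×3×3 ≡ 1 (mod 12)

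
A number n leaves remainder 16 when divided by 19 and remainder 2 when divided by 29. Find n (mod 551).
M = 19 × 29 = 551. M₁ = 29, y₁ ≡ 2 (mod 19). M₂ = 19, y₂ ≡ 26 (mod 29). n = 16×29×2 + 2×19×26 ≡ 263 (mod 551)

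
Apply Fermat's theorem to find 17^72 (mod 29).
By Fermat: 17^{28} ≡ 1 (mod 29). 72 = 2×28 + 16. So 17^{72} ≡ 17^{16} ≡ 1 (mod 29)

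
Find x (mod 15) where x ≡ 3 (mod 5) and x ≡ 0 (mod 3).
M = 5 × 3 = 15. M₁ = 3, y₁ ≡ 2 (mod 5). M₂ = 5, y₂ ≡ 2 (mod 3). x = 3×3×2 + 0×5×2 ≡ 3 (mod 15)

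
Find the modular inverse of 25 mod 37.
Since 37 is prime, by Fermat 25^(-1) ≡ 25^{35} ≡ 3 (mod 37). Verify: 25 × 3 = 75 ≡ 1 (mod 37)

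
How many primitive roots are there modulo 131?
There are φ(131-1) = φ(130) = 48 primitive roots modulo 131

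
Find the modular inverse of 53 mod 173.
Since 173 is prime, by Fermat 53^(-1) ≡ 53^{171} ≡ 111 (mod 173). Verify: 53 × 111 = 5883 ≡ 1 (mod 173)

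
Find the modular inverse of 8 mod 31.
Since 31 is prime, by Fermat 8^(-1) ≡ 8^{29} ≡ 4 mod 31. Verify: 8 × 4 = 32 ≡ 1 mod 31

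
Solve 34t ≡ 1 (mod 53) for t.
Since 53 is prime, by Fermat 34^(-1) ≡ 34^{51} ≡ 39 (mod 53). Verify: 34 × 39 = 1326 ≡ 1 (mod 53)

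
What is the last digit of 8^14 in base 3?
Using Fermat: 8^{2} ≡ 1 (mod 3). 14 ≡ 0 (mod 2). So 8^{14} ≡ 8^{0} ≡ 1 (mod 3)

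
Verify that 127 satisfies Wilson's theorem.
(126)! mod 127 = 126. Since this equals -1 mod 127, Wilson confirms 127 is prime.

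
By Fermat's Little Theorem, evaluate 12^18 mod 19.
By Fermat's Little Theorem, 12^{18} ≡ 1 mod 19 since 19 is prime and gcd(12, 19) = 1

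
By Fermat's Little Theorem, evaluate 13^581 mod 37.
By Fermat: 13^{36} ≡ 1 (mod 37). 581 ≡ 5 (mod 36). So 13^{581} ≡ 13^{5} ≡ 35 (mod 37)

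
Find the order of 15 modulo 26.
Powers of 15 mod 26: 15^1≡15, 15^2≡17, 15^3≡21, 15^4≡3, 15^5≡19, 15^6≡25, 15^7≡11, 15^8≡9, 15^9≡5, 15^10≡23, 15^11≡7, 15^12≡1. Order = 12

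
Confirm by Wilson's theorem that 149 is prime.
(148)! mod 149 = 148. Since this equals -1 (mod 149), Wilson confirms 149 is prime.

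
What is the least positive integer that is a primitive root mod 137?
g = 3. For each prime q|136: 3^{68}≡136, 3^{8}≡122, none ≡ 1, so ord_137(3) = 136 and 3 is a primitive root.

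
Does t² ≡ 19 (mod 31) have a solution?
By Euler's criterion: 19^{15} ≡ 1 (mod 31). Since this equals 1, 19 is a QR.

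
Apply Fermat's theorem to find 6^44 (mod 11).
By Fermat: 6^{10} ≡ 1 (mod 11). 44 = 4×10 + 4. So 6^{44} ≡ 6^{4} ≡ 9 (mod 11)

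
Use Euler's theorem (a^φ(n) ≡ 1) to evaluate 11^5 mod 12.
By Euler: 11^{4} ≡ 1 mod 12 since gcd(11, 12) = 1. 5 = 1×4 + 1. So 11^{5} ≡ 11^{1} ≡ 11 mod 12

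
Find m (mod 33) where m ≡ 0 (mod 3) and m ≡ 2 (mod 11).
M = 3 × 11 = 33. M₁ = 11, y₁ ≡ 2 (mod 3). M₂ = 3, y₂ ≡ 4 (mod 11). m = 0×11×2 + 2×3×4 ≡ 24 (mod 33)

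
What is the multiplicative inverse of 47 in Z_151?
Since 151 is prime, by Fermat 47^(-1) ≡ 47^{149} ≡ 45 mod 151. Verify: 47 × 45 = 2115 ≡ 1 mod 151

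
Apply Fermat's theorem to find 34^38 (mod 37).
By Fermat: 34^{36} ≡ 1 (mod 37). So 34^{38} = 34^{36} · 34^{2} ≡ 34^{2} ≡ 9 (mod 37)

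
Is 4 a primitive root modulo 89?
4^{11} ≡ 1 (mod 89) and 11 < 88, so ord_89(4) = 11 ≠ 88 and 4 is not a primitive root.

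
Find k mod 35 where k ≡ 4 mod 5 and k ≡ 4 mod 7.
M = 5 × 7 = 35. M₁ = 7, y₁ ≡ 3 mod 5. M₂ = 5, y₂ ≡ 3 mod 7. k = 4×7×3 + 4×5×3 ≡ 4 mod 35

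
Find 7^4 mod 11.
7^{4} = 2401 ≡ 3 mod 11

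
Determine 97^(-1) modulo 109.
Since 109 is prime, by Fermat 97^(-1) ≡ 97^{107} ≡ 9 (mod 109). Verify: 97 × 9 = 873 ≡ 1 (mod 109)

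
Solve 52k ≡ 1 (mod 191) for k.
Since 191 is prime, by Fermat 52^(-1) ≡ 52^{189} ≡ 180 (mod 191). Verify: 52 × 180 = 9360 ≡ 1 (mod 191)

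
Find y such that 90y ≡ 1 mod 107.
Since 107 is prime, by Fermat 90^(-1) ≡ 90^{105} ≡ 44 mod 107. Verify: 90 × 44 = 3960 ≡ 1 mod 107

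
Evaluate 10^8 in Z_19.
By repeated squaring mod 19: 10^{1}≡10, 10^{2}≡5, 10^{4}≡6, 10^{8}≡17. So 10^{8} ≡ 17 mod 19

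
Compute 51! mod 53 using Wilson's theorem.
(52)! = (51)! × (52) ≡ -1 mod 53. So (51)! ≡ -1 × (52)^(-1) ≡ (-1)×(-1) = 1 mod 53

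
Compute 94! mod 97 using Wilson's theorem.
(96)! = (94)! × (95) × (96) ≡ -1 mod 97. So (94)! ≡ -1 × [(96)(95)]^(-1) ≡ 48 mod 97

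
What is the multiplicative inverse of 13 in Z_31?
Since 31 is prime, by Fermat 13^(-1) ≡ 13^{29} ≡ 12 (mod 31). Verify: 13 × 12 = 156 ≡ 1 (mod 31)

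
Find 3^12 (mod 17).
By repeated squaring (mod 17): 3^{1}≡3, 3^{2}≡9, 3^{4}≡13, 3^{8}≡16. Then 3^{12} = 3^{8+4} ≡ 16 × 13 ≡ 4 (mod 17)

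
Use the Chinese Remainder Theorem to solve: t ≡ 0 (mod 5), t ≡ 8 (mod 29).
M = 5 × 29 = 145. M₁ = 29, y₁ ≡ 4 (mod 5). M₂ = 5, y₂ ≡ 6 (mod 29). t = 0×29×4 + 8×5×6 ≡ 95 (mod 145)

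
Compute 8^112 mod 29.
Using Fermat: 8^{28} ≡ 1 mod 29. 112 ≡ 0 mod 28. So 8^{112} ≡ 8^{0} ≡ 1 mod 29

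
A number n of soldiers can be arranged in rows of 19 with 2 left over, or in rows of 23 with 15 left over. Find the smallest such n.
M = 19 × 23 = 437. M₁ = 23, y₁ ≡ 5 mod 19. M₂ = 19, y₂ ≡ 17 mod 23. n = 2×23×5 + 15×19×17 ≡ 268 mod 437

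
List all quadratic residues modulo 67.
Squares in Z_67*: {1, 4, 6, 9, 10, 14, 15, 16, 17, 19, 21, 22, 23, 24, 25, 26, 29, 33, 35, 36, 37, 39, 40, 47, 49, 54, 55, 56, 59, 60, 62, 64, 65}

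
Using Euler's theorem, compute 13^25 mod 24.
By Euler: 13^{8} ≡ 1 (mod 24) since gcd(13, 24) = 1. 25 = 3×8 + 1. So 13^{25} ≡ 13^{1} ≡ 13 (mod 24)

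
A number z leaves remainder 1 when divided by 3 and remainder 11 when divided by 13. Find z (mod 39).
M = 3 × 13 = 39. M₁ = 13, y₁ ≡ 1 (mod 3). M₂ = 3, y₂ ≡ 9 (mod 13). z = 1×13×1 + 11×3×9 ≡ 37 (mod 39)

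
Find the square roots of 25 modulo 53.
The square roots of 25 mod 53 are 5 and 48. Verify: 5² = 25 ≡ 25 (mod 53)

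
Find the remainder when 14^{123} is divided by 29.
By Fermat: 14^{28} ≡ 1 mod 29. 123 = 4×28 + 11. So 14^{123} ≡ 14^{11} ≡ 8 mod 29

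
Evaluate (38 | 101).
(38/101) = 38^{50} mod 101 = -1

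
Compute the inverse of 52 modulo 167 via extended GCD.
Extended GCD: 52(-61) + 167(19) = 1. So 52^(-1) ≡ -61 ≡ 106 mod 167. Verify: 52 × 106 = 5512 ≡ 1 mod 167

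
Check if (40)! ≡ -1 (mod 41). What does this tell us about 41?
(40)! mod 41 = 40. Since this equals -1 (mod 41), Wilson confirms 41 is prime.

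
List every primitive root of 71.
There are φ(70) = 24 primitive roots mod 71: {7, 11, 13, 21, 22, 28, 31, 33, 35, 42, 44, 47, 52, 53, 55, 56, 59, 61, 62, 63, 65, 67, 68, 69}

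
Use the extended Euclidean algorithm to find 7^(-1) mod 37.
Extended GCD: 7(16) + 37(-3) = 1. So 7^(-1) ≡ 16 (mod 37). Verify: 7 × 16 = 112 ≡ 1 (mod 37)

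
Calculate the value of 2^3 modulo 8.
2^{3} = 8 ≡ 0 mod 8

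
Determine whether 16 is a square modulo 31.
By Euler's criterion: 16^{15} ≡ 1 (mod 31). Since this equals 1, 16 is a QR.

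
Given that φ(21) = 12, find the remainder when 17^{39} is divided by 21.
By Euler: 17^{12} ≡ 1 mod 21 since gcd(17, 21) = 1. 39 = 3×12 + 3. So 17^{39} ≡ 17^{3} ≡ 20 mod 21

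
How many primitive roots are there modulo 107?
Number of primitive roots mod 107 = φ(p-1) = φ(106) = 52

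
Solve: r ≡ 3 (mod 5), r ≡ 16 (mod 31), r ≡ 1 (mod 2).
M = 5 × 31 × 2 = 310. M₁ = 62, y₁ ≡ 3 (mod 5). M₂ = 10, y₂ ≡ 28 (mod 31). M₃ = 155, y₃ ≡ 1 (mod 2). r = 3×62×3 + 16×10×28 + 1×155×1 ≡ 233 (mod 310)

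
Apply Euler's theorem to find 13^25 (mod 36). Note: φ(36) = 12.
By Euler: 13^{12} ≡ 1 (mod 36) since gcd(13, 36) = 1. 25 = 2×12 + 1. So 13^{25} ≡ 13^{1} ≡ 13 (mod 36)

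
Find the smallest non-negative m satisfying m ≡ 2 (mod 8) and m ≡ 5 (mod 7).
M = 8 × 7 = 56. M₁ = 7, y₁ ≡ 7 (mod 8). M₂ = 8, y₂ ≡ 1 (mod 7). m = 2×7×7 + 5×8×1 ≡ 26 (mod 56)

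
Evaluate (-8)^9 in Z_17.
By repeated squaring (mod 17): (-8)^{1}≡9, (-8)^{2}≡13, (-8)^{4}≡16, (-8)^{8}≡1. Then (-8)^{9} = (-8)^{8+1} ≡ 1 × 9 ≡ 9 (mod 17)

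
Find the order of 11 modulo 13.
Powers of 11 mod 13: 11^1≡11, 11^2≡4, 11^3≡5, 11^4≡3, 11^5≡7, 11^6≡12, 11^7≡2, 11^8≡9, 11^9≡8, 11^10≡10, 11^11≡6, 11^12≡1. Order = 12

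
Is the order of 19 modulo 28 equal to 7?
Powers of 19 mod 28: 19^1≡19, 19^2≡25, 19^3≡27, 19^4≡9, 19^5≡3, 19^6≡1. Already 19^6≡1, so the order is 6 < 7. No, the actual order is 6.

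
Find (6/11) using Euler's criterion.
(6/11) = 6^{5} mod 11 = -1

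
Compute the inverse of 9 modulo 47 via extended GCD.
Extended GCD: 9(21) + 47(-4) = 1. So 9^(-1) ≡ 21 (mod 47). Verify: 9 × 21 = 189 ≡ 1 (mod 47)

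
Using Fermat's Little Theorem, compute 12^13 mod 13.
By Fermat: 12^{12} ≡ 1 (mod 13). So 12^{13} = 12^{12} · 12^{1} ≡ 12^{1} ≡ 12 (mod 13)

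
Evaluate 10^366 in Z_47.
Using Fermat: 10^{46} ≡ 1 (mod 47). 366 ≡ 44 (mod 46). So 10^{366} ≡ 10^{44} ≡ 8 (mod 47)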